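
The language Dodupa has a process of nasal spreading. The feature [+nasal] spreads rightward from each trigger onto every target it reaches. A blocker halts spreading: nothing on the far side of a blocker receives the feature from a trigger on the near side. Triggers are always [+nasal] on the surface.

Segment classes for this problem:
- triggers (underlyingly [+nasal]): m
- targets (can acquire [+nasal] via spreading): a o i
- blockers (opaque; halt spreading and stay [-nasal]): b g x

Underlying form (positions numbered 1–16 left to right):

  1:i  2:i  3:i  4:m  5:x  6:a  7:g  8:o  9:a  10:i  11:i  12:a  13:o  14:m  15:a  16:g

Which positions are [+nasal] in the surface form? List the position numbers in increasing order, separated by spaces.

4 14 15

From /m/ at 4 rightward: 5 /x/ blocks.
From /m/ at 14 rightward: 15 /a/ → [+nasal]; 16 /g/ blocks.
Targets with no active source: positions 1 2 3 6 8 9 10 11 12 13 stay [-nasal].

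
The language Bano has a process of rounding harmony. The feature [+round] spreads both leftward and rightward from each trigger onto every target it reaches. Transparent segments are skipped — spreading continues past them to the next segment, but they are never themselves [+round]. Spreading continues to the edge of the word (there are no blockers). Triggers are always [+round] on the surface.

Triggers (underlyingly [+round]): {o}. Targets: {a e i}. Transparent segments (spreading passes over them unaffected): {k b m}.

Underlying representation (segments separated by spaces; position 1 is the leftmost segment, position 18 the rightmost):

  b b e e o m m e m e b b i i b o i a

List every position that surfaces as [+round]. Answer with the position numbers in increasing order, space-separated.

From /o/ at 5 rightward: 6 /m/ transparent; 7 /m/ transparent; 8 /e/ → [+round]; 9 /m/ transparent; 10 /e/ → [+round]; 11 /b/ transparent; 12 /b/ transparent; 13 /i/ → [+round]; 14 /i/ → [+round]; 15 /b/ transparent; 16 /o/ is itself a trigger — this domain ends here.
From /o/ at 5 leftward: 4 /e/ → [+round]; 3 /e/ → [+round]; 2 /b/ transparent; 1 /b/ transparent; word edge.
From /o/ at 16 rightward: 17 /i/ → [+round]; 18 /a/ → [+round]; word edge.
From /o/ at 16 leftward: 15 /b/ transparent; 14 /i/ → [+round]; 13 /i/ → [+round]; 12 /b/ transparent; 11 /b/ transparent; 10 /e/ → [+round]; 9 /m/ transparent; 8 /e/ → [+round]; 7 /m/ transparent; 6 /m/ transparent; 5 /o/ is itself a trigger — this domain ends here.

3 4 5 8 10 13 14 16 17 18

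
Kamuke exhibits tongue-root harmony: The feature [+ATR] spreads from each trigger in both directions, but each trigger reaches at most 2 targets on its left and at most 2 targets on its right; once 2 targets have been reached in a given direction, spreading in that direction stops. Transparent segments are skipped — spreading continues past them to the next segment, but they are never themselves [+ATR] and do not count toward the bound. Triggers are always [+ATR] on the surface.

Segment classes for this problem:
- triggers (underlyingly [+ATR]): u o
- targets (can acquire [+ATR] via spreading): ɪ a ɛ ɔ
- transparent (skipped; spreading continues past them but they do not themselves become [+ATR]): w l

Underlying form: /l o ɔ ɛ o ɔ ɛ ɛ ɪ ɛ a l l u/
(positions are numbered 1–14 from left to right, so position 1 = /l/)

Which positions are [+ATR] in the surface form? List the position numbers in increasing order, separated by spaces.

From /o/ at 2 rightward: 3 /ɔ/ → [+ATR]; 4 /ɛ/ → [+ATR]; bound reached.
From /o/ at 2 leftward: 1 /l/ transparent; word edge.
From /o/ at 5 rightward: 6 /ɔ/ → [+ATR]; 7 /ɛ/ → [+ATR]; bound reached.
From /o/ at 5 leftward: 4 /ɛ/ → [+ATR]; 3 /ɔ/ → [+ATR]; bound reached.
From /u/ at 14 rightward: word edge.
From /u/ at 14 leftward: 13 /l/ transparent; 12 /l/ transparent; 11 /a/ → [+ATR]; 10 /ɛ/ → [+ATR]; bound reached.
Targets with no active source: positions 8 9 stay [-ATR].

2 3 4 5 6 7 10 11 14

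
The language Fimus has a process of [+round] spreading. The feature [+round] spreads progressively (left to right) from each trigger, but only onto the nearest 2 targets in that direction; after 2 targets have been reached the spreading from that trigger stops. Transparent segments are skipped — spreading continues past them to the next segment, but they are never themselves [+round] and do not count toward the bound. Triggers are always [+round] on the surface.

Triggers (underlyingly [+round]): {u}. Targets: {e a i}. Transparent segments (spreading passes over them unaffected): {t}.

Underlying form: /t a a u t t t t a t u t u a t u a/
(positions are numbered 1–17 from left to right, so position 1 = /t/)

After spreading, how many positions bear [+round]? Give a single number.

From /u/ at 4 rightward: 5 /t/ transparent; 6 /t/ transparent; 7 /t/ transparent; 8 /t/ transparent; 9 /a/ → [+round]; 10 /t/ transparent; 11 /u/ is itself a trigger — this domain ends here.
From /u/ at 11 rightward: 12 /t/ transparent; 13 /u/ is itself a trigger — this domain ends here.
From /u/ at 13 rightward: 14 /a/ → [+round]; 15 /t/ transparent; 16 /u/ is itself a trigger — this domain ends here.
From /u/ at 16 rightward: 17 /a/ → [+round]; word edge.
Targets with no active source: positions 2 3 stay [-round].
[+round] positions on the surface: 4 9 11 13 14 16 17.

7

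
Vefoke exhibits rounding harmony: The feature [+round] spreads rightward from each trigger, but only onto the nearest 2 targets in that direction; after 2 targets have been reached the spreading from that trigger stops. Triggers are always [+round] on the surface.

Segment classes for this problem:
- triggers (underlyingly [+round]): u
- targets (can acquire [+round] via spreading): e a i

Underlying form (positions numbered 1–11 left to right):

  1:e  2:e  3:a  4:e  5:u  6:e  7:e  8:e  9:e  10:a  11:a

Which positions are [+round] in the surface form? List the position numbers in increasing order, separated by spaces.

5 6 7

From /u/ at 5 rightward: 6 /e/ → [+round]; 7 /e/ → [+round]; bound reached.
Targets with no active source: positions 1 2 3 4 8 9 10 11 stay [-round].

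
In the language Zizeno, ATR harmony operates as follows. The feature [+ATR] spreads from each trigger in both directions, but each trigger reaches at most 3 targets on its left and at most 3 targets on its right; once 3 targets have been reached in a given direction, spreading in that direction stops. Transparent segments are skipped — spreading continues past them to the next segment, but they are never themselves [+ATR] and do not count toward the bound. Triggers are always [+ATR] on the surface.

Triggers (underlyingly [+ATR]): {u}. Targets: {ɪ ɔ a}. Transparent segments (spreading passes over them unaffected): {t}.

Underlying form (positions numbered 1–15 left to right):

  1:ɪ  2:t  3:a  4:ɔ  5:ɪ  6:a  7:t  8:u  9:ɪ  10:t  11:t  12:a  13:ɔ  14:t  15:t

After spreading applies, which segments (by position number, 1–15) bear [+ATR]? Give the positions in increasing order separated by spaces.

4 5 6 8 9 12 13

From /u/ at 8 rightward: 9 /ɪ/ → [+ATR]; 10 /t/ transparent; 11 /t/ transparent; 12 /a/ → [+ATR]; 13 /ɔ/ → [+ATR]; bound reached.
From /u/ at 8 leftward: 7 /t/ transparent; 6 /a/ → [+ATR]; 5 /ɪ/ → [+ATR]; 4 /ɔ/ → [+ATR]; bound reached.
Targets with no active source: positions 1 3 stay [-ATR].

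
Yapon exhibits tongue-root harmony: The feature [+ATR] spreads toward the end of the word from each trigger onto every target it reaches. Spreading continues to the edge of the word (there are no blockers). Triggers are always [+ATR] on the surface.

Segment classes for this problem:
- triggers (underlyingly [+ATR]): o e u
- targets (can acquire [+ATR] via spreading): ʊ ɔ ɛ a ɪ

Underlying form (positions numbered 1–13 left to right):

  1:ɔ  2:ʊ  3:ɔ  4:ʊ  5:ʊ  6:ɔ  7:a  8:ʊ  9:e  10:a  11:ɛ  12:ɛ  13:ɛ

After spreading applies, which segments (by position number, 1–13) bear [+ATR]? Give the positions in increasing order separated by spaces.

From /e/ at 9 rightward: 10 /a/ → [+ATR]; 11 /ɛ/ → [+ATR]; 12 /ɛ/ → [+ATR]; 13 /ɛ/ → [+ATR]; word edge.
Targets with no active source: positions 1 2 3 4 5 6 7 8 stay [-ATR].

9 10 11 12 13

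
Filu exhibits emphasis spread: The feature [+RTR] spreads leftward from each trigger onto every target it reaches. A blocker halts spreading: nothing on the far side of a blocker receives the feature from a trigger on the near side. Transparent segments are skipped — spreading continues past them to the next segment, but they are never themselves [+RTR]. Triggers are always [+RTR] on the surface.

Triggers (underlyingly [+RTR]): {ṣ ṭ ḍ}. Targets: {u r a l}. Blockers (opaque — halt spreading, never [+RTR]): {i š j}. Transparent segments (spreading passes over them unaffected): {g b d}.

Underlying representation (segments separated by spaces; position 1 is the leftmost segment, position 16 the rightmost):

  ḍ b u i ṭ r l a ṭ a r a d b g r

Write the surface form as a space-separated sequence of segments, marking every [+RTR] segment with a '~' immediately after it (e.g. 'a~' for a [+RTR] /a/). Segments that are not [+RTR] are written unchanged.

ḍ~ b u i ṭ~ r~ l~ a~ ṭ~ a r a d b g r

From /ḍ/ at 1 leftward: word edge.
From /ṭ/ at 5 leftward: 4 /i/ blocks.
From /ṭ/ at 9 leftward: 8 /a/ → [+RTR]; 7 /l/ → [+RTR]; 6 /r/ → [+RTR]; 5 /ṭ/ is itself a trigger — this domain ends here.
Targets with no active source: positions 3 10 11 12 16 stay [-emphatic].
[+RTR] positions on the surface: 1 5 6 7 8 9.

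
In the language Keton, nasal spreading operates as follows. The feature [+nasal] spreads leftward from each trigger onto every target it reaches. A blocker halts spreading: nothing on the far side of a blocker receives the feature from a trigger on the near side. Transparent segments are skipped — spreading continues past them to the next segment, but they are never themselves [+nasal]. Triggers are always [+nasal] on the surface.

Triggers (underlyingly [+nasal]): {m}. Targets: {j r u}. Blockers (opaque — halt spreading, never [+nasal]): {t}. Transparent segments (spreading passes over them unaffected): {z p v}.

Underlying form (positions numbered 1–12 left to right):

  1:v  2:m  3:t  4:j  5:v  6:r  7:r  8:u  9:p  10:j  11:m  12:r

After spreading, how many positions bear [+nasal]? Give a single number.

7

From /m/ at 2 leftward: 1 /v/ transparent; word edge.
From /m/ at 11 leftward: 10 /j/ → [+nasal]; 9 /p/ transparent; 8 /u/ → [+nasal]; 7 /r/ → [+nasal]; 6 /r/ → [+nasal]; 5 /v/ transparent; 4 /j/ → [+nasal]; 3 /t/ blocks.
Target with no active source: position 12 stays [-nasal].
[+nasal] positions on the surface: 2 4 6 7 8 10 11.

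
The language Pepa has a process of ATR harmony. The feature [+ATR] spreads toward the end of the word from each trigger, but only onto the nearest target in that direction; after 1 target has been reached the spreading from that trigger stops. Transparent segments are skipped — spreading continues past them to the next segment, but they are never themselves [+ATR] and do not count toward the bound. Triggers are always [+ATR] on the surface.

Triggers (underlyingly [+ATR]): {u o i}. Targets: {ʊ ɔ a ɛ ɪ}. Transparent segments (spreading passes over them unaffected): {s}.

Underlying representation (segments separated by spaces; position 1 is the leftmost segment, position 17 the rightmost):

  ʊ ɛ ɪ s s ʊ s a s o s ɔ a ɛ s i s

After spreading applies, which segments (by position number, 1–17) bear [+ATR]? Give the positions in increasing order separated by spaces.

10 12 16

From /o/ at 10 rightward: 11 /s/ transparent; 12 /ɔ/ → [+ATR]; bound reached.
From /i/ at 16 rightward: 17 /s/ transparent; word edge.
Targets with no active source: positions 1 2 3 6 8 13 14 stay [-ATR].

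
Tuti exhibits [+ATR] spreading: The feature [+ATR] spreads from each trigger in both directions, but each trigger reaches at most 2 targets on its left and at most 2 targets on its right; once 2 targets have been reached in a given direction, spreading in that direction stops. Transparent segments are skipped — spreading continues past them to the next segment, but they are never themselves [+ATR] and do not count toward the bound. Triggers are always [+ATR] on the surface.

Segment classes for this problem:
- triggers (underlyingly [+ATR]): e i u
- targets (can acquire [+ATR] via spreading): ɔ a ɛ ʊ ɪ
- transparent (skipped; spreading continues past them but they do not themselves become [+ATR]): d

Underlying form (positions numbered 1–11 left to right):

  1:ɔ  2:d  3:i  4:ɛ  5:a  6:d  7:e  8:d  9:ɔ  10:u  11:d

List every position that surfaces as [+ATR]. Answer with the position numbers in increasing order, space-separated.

1 3 4 5 7 9 10

From /i/ at 3 rightward: 4 /ɛ/ → [+ATR]; 5 /a/ → [+ATR]; bound reached.
From /i/ at 3 leftward: 2 /d/ transparent; 1 /ɔ/ → [+ATR]; word edge.
From /e/ at 7 rightward: 8 /d/ transparent; 9 /ɔ/ → [+ATR]; 10 /u/ is itself a trigger — this domain ends here.
From /e/ at 7 leftward: 6 /d/ transparent; 5 /a/ → [+ATR]; 4 /ɛ/ → [+ATR]; bound reached.
From /u/ at 10 rightward: 11 /d/ transparent; word edge.
From /u/ at 10 leftward: 9 /ɔ/ → [+ATR]; 8 /d/ transparent; 7 /e/ is itself a trigger — this domain ends here.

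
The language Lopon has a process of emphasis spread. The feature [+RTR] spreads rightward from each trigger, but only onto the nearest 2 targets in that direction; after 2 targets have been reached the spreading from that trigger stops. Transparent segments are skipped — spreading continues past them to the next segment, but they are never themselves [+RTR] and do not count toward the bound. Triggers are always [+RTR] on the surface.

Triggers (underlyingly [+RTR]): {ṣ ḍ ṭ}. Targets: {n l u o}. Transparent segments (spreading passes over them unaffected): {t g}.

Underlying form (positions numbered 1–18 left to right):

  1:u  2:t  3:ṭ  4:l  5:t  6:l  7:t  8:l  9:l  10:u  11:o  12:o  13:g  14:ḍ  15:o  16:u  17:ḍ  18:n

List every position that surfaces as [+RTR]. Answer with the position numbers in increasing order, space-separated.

From /ṭ/ at 3 rightward: 4 /l/ → [+RTR]; 5 /t/ transparent; 6 /l/ → [+RTR]; bound reached.
From /ḍ/ at 14 rightward: 15 /o/ → [+RTR]; 16 /u/ → [+RTR]; bound reached.
From /ḍ/ at 17 rightward: 18 /n/ → [+RTR]; word edge.
Targets with no active source: positions 1 8 9 10 11 12 stay [-emphatic].

3 4 6 14 15 16 17 18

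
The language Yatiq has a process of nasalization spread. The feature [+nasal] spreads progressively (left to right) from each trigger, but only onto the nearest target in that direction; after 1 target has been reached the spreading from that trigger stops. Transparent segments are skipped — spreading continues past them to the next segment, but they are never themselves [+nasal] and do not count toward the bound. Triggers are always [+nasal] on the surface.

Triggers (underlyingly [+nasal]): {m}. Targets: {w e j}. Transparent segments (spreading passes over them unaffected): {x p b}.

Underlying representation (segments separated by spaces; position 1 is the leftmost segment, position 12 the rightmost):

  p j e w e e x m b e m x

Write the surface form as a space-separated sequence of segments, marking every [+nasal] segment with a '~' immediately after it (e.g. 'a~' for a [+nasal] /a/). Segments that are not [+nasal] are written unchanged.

From /m/ at 8 rightward: 9 /b/ transparent; 10 /e/ → [+nasal]; bound reached.
From /m/ at 11 rightward: 12 /x/ transparent; word edge.
Targets with no active source: positions 2 3 4 5 6 stay [-nasal].
[+nasal] positions on the surface: 8 10 11.

p j e w e e x m~ b e~ m~ x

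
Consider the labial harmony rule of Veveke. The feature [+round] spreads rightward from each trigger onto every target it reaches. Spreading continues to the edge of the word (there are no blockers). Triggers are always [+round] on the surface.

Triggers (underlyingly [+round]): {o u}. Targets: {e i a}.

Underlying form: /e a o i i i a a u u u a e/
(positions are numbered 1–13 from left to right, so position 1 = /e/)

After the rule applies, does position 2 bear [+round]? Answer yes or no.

no

From /o/ at 3 rightward: 4 /i/ → [+round]; 5 /i/ → [+round]; 6 /i/ → [+round]; 7 /a/ → [+round]; 8 /a/ → [+round]; 9 /u/ is itself a trigger — this domain ends here.
From /u/ at 9 rightward: 10 /u/ is itself a trigger — this domain ends here.
From /u/ at 10 rightward: 11 /u/ is itself a trigger — this domain ends here.
From /u/ at 11 rightward: 12 /a/ → [+round]; 13 /e/ → [+round]; word edge.
Targets with no active source: positions 1 2 stay [-round].
[+round] positions on the surface: 3 4 5 6 7 8 9 10 11 12 13.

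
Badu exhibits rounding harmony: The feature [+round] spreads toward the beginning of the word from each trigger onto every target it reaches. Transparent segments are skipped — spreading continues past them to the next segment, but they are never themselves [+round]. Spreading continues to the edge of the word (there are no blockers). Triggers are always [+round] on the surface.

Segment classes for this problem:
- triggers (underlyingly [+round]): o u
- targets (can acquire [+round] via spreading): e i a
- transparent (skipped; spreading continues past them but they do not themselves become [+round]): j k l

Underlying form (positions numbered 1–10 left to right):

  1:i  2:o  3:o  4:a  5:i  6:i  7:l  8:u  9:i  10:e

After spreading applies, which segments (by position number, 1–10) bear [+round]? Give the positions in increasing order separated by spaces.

From /o/ at 2 leftward: 1 /i/ → [+round]; word edge.
From /o/ at 3 leftward: 2 /o/ is itself a trigger — this domain ends here.
From /u/ at 8 leftward: 7 /l/ transparent; 6 /i/ → [+round]; 5 /i/ → [+round]; 4 /a/ → [+round]; 3 /o/ is itself a trigger — this domain ends here.
Targets with no active source: positions 9 10 stay [-round].

1 2 3 4 5 6 8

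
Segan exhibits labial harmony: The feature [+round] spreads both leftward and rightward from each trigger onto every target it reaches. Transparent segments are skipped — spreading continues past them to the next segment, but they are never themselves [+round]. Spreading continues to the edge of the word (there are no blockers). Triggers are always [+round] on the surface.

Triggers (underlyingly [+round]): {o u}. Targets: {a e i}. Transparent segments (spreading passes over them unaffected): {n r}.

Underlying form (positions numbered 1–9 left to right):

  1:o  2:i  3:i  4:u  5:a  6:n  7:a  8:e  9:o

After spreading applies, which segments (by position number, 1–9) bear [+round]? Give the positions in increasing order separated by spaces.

From /o/ at 1 rightward: 2 /i/ → [+round]; 3 /i/ → [+round]; 4 /u/ is itself a trigger — this domain ends here.
From /o/ at 1 leftward: word edge.
From /u/ at 4 rightward: 5 /a/ → [+round]; 6 /n/ transparent; 7 /a/ → [+round]; 8 /e/ → [+round]; 9 /o/ is itself a trigger — this domain ends here.
From /u/ at 4 leftward: 3 /i/ → [+round]; 2 /i/ → [+round]; 1 /o/ is itself a trigger — this domain ends here.
From /o/ at 9 rightward: word edge.
From /o/ at 9 leftward: 8 /e/ → [+round]; 7 /a/ → [+round]; 6 /n/ transparent; 5 /a/ → [+round]; 4 /u/ is itself a trigger — this domain ends here.

1 2 3 4 5 7 8 9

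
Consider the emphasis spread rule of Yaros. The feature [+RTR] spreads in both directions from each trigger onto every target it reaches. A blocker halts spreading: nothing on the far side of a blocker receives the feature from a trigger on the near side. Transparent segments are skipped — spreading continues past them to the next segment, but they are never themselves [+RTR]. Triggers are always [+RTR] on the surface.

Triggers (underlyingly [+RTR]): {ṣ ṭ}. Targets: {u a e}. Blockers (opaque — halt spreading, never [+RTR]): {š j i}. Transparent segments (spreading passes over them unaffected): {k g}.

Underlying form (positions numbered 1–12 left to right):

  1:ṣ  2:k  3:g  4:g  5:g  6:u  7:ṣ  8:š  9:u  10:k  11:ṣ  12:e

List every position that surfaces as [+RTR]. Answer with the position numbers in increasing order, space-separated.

From /ṣ/ at 1 rightward: 2 /k/ transparent; 3 /g/ transparent; 4 /g/ transparent; 5 /g/ transparent; 6 /u/ → [+RTR]; 7 /ṣ/ is itself a trigger — this domain ends here.
From /ṣ/ at 1 leftward: word edge.
From /ṣ/ at 7 rightward: 8 /š/ blocks.
From /ṣ/ at 7 leftward: 6 /u/ → [+RTR]; 5 /g/ transparent; 4 /g/ transparent; 3 /g/ transparent; 2 /k/ transparent; 1 /ṣ/ is itself a trigger — this domain ends here.
From /ṣ/ at 11 rightward: 12 /e/ → [+RTR]; word edge.
From /ṣ/ at 11 leftward: 10 /k/ transparent; 9 /u/ → [+RTR]; 8 /š/ blocks.

1 6 7 9 11 12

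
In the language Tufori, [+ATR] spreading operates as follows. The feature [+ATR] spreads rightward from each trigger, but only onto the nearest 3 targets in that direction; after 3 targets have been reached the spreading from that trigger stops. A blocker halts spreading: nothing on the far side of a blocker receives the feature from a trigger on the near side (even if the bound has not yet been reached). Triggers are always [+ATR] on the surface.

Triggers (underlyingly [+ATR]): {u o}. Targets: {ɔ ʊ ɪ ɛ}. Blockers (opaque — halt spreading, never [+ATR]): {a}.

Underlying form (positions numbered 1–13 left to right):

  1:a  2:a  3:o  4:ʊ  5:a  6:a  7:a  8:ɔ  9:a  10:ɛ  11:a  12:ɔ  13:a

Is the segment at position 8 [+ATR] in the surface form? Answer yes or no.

From /o/ at 3 rightward: 4 /ʊ/ → [+ATR]; 5 /a/ blocks.
Targets with no active source: positions 8 10 12 stay [-ATR].
[+ATR] positions on the surface: 3 4.

no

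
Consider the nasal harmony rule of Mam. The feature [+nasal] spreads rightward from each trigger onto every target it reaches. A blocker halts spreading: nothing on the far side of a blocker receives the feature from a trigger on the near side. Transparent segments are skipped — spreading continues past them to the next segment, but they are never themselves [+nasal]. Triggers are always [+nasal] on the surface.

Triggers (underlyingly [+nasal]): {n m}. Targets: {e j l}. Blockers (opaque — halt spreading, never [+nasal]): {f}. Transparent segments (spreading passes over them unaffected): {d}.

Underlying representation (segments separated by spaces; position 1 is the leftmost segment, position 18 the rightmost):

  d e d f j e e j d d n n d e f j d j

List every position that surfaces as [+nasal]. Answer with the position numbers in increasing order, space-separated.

11 12 14

From /n/ at 11 rightward: 12 /n/ is itself a trigger — this domain ends here.
From /n/ at 12 rightward: 13 /d/ transparent; 14 /e/ → [+nasal]; 15 /f/ blocks.
Targets with no active source: positions 2 5 6 7 8 16 18 stay [-nasal].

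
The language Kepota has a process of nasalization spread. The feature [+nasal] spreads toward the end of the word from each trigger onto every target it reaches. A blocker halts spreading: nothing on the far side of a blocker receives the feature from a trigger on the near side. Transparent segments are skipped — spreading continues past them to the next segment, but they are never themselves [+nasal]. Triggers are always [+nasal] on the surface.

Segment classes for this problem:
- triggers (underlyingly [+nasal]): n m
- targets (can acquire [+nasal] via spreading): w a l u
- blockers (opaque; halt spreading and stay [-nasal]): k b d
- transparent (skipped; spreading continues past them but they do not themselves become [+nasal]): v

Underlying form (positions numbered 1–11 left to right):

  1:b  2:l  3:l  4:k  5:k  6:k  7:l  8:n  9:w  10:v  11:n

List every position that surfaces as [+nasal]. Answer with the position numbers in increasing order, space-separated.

8 9 11

From /n/ at 8 rightward: 9 /w/ → [+nasal]; 10 /v/ transparent; 11 /n/ is itself a trigger — this domain ends here.
From /n/ at 11 rightward: word edge.
Targets with no active source: positions 2 3 7 stay [-nasal].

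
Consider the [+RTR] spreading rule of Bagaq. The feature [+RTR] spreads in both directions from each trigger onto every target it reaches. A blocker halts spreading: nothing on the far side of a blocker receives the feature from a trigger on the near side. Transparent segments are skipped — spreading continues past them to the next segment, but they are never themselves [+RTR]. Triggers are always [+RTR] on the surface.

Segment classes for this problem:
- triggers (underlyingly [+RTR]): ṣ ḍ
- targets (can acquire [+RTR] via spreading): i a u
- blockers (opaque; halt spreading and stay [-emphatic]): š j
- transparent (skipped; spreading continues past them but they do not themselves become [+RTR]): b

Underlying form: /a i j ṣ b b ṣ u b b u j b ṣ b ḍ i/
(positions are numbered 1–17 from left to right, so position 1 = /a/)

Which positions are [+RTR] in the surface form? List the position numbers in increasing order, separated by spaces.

From /ṣ/ at 4 rightward: 5 /b/ transparent; 6 /b/ transparent; 7 /ṣ/ is itself a trigger — this domain ends here.
From /ṣ/ at 4 leftward: 3 /j/ blocks.
From /ṣ/ at 7 rightward: 8 /u/ → [+RTR]; 9 /b/ transparent; 10 /b/ transparent; 11 /u/ → [+RTR]; 12 /j/ blocks.
From /ṣ/ at 7 leftward: 6 /b/ transparent; 5 /b/ transparent; 4 /ṣ/ is itself a trigger — this domain ends here.
From /ṣ/ at 14 rightward: 15 /b/ transparent; 16 /ḍ/ is itself a trigger — this domain ends here.
From /ṣ/ at 14 leftward: 13 /b/ transparent; 12 /j/ blocks.
From /ḍ/ at 16 rightward: 17 /i/ → [+RTR]; word edge.
From /ḍ/ at 16 leftward: 15 /b/ transparent; 14 /ṣ/ is itself a trigger — this domain ends here.
Targets with no active source: positions 1 2 stay [-emphatic].

4 7 8 11 14 16 17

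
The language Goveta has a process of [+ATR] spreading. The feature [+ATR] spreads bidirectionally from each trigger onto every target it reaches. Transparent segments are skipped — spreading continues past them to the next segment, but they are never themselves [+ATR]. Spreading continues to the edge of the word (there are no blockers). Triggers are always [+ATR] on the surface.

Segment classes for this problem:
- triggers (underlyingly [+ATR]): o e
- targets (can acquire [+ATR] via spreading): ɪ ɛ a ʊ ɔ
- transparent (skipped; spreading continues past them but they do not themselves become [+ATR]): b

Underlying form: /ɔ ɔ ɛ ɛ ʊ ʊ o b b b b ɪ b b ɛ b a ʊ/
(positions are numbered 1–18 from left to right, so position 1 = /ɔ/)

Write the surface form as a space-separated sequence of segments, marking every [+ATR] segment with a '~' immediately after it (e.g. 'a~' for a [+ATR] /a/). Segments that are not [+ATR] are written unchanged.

ɔ~ ɔ~ ɛ~ ɛ~ ʊ~ ʊ~ o~ b b b b ɪ~ b b ɛ~ b a~ ʊ~

From /o/ at 7 rightward: 8 /b/ transparent; 9 /b/ transparent; 10 /b/ transparent; 11 /b/ transparent; 12 /ɪ/ → [+ATR]; 13 /b/ transparent; 14 /b/ transparent; 15 /ɛ/ → [+ATR]; 16 /b/ transparent; 17 /a/ → [+ATR]; 18 /ʊ/ → [+ATR]; word edge.
From /o/ at 7 leftward: 6 /ʊ/ → [+ATR]; 5 /ʊ/ → [+ATR]; 4 /ɛ/ → [+ATR]; 3 /ɛ/ → [+ATR]; 2 /ɔ/ → [+ATR]; 1 /ɔ/ → [+ATR]; word edge.
[+ATR] positions on the surface: 1 2 3 4 5 6 7 12 15 17 18.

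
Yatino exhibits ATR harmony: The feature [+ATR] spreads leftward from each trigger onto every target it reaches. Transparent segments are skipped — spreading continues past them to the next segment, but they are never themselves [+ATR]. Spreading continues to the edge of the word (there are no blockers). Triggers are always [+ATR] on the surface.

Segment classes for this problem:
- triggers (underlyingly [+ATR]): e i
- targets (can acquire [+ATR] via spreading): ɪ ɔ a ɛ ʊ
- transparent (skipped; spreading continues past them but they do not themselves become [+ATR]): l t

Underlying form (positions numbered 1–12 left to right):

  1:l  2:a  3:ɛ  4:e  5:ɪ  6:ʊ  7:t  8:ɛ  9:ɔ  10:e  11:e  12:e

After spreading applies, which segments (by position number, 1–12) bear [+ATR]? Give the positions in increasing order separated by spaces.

2 3 4 5 6 8 9 10 11 12

From /e/ at 4 leftward: 3 /ɛ/ → [+ATR]; 2 /a/ → [+ATR]; 1 /l/ transparent; word edge.
From /e/ at 10 leftward: 9 /ɔ/ → [+ATR]; 8 /ɛ/ → [+ATR]; 7 /t/ transparent; 6 /ʊ/ → [+ATR]; 5 /ɪ/ → [+ATR]; 4 /e/ is itself a trigger — this domain ends here.
From /e/ at 11 leftward: 10 /e/ is itself a trigger — this domain ends here.
From /e/ at 12 leftward: 11 /e/ is itself a trigger — this domain ends here.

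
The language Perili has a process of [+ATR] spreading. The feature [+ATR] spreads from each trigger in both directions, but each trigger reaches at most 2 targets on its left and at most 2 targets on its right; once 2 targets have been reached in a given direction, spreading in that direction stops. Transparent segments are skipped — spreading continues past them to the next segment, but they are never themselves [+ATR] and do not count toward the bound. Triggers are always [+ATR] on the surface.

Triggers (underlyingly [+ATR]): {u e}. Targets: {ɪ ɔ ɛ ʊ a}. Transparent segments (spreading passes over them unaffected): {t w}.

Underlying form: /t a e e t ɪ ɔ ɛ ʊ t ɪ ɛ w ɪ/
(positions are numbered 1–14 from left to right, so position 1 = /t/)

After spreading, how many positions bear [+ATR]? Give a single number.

5

From /e/ at 3 rightward: 4 /e/ is itself a trigger — this domain ends here.
From /e/ at 3 leftward: 2 /a/ → [+ATR]; 1 /t/ transparent; word edge.
From /e/ at 4 rightward: 5 /t/ transparent; 6 /ɪ/ → [+ATR]; 7 /ɔ/ → [+ATR]; bound reached.
From /e/ at 4 leftward: 3 /e/ is itself a trigger — this domain ends here.
Targets with no active source: positions 8 9 11 12 14 stay [-ATR].
[+ATR] positions on the surface: 2 3 4 6 7.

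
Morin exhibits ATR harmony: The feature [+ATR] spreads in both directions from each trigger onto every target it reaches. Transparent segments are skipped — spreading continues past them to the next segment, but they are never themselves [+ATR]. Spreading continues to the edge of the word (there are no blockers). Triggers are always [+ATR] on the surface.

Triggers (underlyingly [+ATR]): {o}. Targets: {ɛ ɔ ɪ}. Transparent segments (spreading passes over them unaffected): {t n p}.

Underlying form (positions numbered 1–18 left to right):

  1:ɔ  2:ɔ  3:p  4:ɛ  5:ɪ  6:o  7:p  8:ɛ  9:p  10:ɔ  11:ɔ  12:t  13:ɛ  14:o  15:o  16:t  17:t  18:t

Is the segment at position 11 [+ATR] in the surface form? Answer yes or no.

yes

From /o/ at 6 rightward: 7 /p/ transparent; 8 /ɛ/ → [+ATR]; 9 /p/ transparent; 10 /ɔ/ → [+ATR]; 11 /ɔ/ → [+ATR]; 12 /t/ transparent; 13 /ɛ/ → [+ATR]; 14 /o/ is itself a trigger — this domain ends here.
From /o/ at 6 leftward: 5 /ɪ/ → [+ATR]; 4 /ɛ/ → [+ATR]; 3 /p/ transparent; 2 /ɔ/ → [+ATR]; 1 /ɔ/ → [+ATR]; word edge.
From /o/ at 14 rightward: 15 /o/ is itself a trigger — this domain ends here.
From /o/ at 14 leftward: 13 /ɛ/ → [+ATR]; 12 /t/ transparent; 11 /ɔ/ → [+ATR]; 10 /ɔ/ → [+ATR]; 9 /p/ transparent; 8 /ɛ/ → [+ATR]; 7 /p/ transparent; 6 /o/ is itself a trigger — this domain ends here.
From /o/ at 15 rightward: 16 /t/ transparent; 17 /t/ transparent; 18 /t/ transparent; word edge.
From /o/ at 15 leftward: 14 /o/ is itself a trigger — this domain ends here.
[+ATR] positions on the surface: 1 2 4 5 6 8 10 11 13 14 15.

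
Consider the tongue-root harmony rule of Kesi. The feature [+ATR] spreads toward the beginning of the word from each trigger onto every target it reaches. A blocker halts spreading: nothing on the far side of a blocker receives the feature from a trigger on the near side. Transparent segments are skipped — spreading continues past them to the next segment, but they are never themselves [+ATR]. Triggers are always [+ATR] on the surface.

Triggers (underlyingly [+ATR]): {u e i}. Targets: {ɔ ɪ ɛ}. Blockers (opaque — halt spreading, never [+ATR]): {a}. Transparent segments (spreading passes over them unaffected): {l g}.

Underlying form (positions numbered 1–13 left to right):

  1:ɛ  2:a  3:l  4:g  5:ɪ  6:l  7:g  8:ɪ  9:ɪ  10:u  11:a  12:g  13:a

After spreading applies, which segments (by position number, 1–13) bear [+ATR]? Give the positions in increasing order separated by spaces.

5 8 9 10

From /u/ at 10 leftward: 9 /ɪ/ → [+ATR]; 8 /ɪ/ → [+ATR]; 7 /g/ transparent; 6 /l/ transparent; 5 /ɪ/ → [+ATR]; 4 /g/ transparent; 3 /l/ transparent; 2 /a/ blocks.
Target with no active source: position 1 stays [-ATR].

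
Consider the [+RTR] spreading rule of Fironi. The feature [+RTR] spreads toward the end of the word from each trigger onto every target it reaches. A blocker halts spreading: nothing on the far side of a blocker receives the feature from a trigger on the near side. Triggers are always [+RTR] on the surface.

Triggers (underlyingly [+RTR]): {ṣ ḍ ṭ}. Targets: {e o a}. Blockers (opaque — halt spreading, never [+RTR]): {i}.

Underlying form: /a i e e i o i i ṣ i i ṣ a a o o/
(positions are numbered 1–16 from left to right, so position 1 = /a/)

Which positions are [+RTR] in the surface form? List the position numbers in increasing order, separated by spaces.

From /ṣ/ at 9 rightward: 10 /i/ blocks.
From /ṣ/ at 12 rightward: 13 /a/ → [+RTR]; 14 /a/ → [+RTR]; 15 /o/ → [+RTR]; 16 /o/ → [+RTR]; word edge.
Targets with no active source: positions 1 3 4 6 stay [-emphatic].

9 12 13 14 15 16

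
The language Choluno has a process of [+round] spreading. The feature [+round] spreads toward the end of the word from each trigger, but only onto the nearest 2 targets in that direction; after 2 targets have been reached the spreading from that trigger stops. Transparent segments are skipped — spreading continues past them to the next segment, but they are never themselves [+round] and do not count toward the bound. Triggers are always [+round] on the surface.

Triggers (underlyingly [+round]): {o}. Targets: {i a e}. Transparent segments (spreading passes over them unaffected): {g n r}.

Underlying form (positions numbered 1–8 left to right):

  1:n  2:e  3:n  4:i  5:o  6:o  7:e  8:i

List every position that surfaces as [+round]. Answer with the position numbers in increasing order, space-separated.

From /o/ at 5 rightward: 6 /o/ is itself a trigger — this domain ends here.
From /o/ at 6 rightward: 7 /e/ → [+round]; 8 /i/ → [+round]; bound reached.
Targets with no active source: positions 2 4 stay [-round].

5 6 7 8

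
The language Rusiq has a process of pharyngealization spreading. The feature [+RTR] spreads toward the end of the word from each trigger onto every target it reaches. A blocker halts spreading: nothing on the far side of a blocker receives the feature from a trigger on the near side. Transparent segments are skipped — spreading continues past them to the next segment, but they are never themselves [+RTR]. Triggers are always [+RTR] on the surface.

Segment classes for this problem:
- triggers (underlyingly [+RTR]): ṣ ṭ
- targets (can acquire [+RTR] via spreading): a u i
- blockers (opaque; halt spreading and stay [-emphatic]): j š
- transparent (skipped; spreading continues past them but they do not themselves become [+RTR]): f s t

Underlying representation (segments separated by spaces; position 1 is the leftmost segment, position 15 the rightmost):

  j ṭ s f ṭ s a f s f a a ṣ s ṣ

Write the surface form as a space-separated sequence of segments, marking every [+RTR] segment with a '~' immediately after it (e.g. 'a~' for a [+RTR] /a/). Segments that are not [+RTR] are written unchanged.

j ṭ~ s f ṭ~ s a~ f s f a~ a~ ṣ~ s ṣ~

From /ṭ/ at 2 rightward: 3 /s/ transparent; 4 /f/ transparent; 5 /ṭ/ is itself a trigger — this domain ends here.
From /ṭ/ at 5 rightward: 6 /s/ transparent; 7 /a/ → [+RTR]; 8 /f/ transparent; 9 /s/ transparent; 10 /f/ transparent; 11 /a/ → [+RTR]; 12 /a/ → [+RTR]; 13 /ṣ/ is itself a trigger — this domain ends here.
From /ṣ/ at 13 rightward: 14 /s/ transparent; 15 /ṣ/ is itself a trigger — this domain ends here.
From /ṣ/ at 15 rightward: word edge.
[+RTR] positions on the surface: 2 5 7 11 12 13 15.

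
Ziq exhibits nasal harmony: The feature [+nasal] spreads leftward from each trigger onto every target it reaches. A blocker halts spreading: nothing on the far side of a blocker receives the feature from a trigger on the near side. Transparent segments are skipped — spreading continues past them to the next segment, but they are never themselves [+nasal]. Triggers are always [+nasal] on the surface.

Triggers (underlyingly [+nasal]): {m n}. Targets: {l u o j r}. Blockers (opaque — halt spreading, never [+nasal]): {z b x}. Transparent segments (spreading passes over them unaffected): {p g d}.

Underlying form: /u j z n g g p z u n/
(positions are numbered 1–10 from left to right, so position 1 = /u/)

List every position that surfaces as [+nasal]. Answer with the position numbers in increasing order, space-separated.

From /n/ at 4 leftward: 3 /z/ blocks.
From /n/ at 10 leftward: 9 /u/ → [+nasal]; 8 /z/ blocks.
Targets with no active source: positions 1 2 stay [-nasal].

4 9 10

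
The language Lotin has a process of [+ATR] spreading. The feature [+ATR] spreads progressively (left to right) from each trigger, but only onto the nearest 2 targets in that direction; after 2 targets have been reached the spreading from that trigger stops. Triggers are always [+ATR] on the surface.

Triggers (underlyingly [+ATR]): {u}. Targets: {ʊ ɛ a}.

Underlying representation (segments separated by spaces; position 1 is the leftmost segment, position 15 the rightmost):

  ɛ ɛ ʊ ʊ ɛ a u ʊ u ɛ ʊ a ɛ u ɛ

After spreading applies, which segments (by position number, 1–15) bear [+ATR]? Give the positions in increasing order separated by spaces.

From /u/ at 7 rightward: 8 /ʊ/ → [+ATR]; 9 /u/ is itself a trigger — this domain ends here.
From /u/ at 9 rightward: 10 /ɛ/ → [+ATR]; 11 /ʊ/ → [+ATR]; bound reached.
From /u/ at 14 rightward: 15 /ɛ/ → [+ATR]; word edge.
Targets with no active source: positions 1 2 3 4 5 6 12 13 stay [-ATR].

7 8 9 10 11 14 15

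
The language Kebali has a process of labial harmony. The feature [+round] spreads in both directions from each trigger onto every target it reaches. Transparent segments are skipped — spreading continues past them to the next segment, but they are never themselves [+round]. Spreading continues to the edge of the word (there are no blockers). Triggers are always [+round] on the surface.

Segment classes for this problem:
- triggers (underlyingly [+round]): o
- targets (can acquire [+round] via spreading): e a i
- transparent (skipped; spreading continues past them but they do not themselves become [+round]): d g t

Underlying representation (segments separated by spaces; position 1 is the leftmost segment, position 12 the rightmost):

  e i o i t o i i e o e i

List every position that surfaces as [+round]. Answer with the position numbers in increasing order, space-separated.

From /o/ at 3 rightward: 4 /i/ → [+round]; 5 /t/ transparent; 6 /o/ is itself a trigger — this domain ends here.
From /o/ at 3 leftward: 2 /i/ → [+round]; 1 /e/ → [+round]; word edge.
From /o/ at 6 rightward: 7 /i/ → [+round]; 8 /i/ → [+round]; 9 /e/ → [+round]; 10 /o/ is itself a trigger — this domain ends here.
From /o/ at 6 leftward: 5 /t/ transparent; 4 /i/ → [+round]; 3 /o/ is itself a trigger — this domain ends here.
From /o/ at 10 rightward: 11 /e/ → [+round]; 12 /i/ → [+round]; word edge.
From /o/ at 10 leftward: 9 /e/ → [+round]; 8 /i/ → [+round]; 7 /i/ → [+round]; 6 /o/ is itself a trigger — this domain ends here.

1 2 3 4 6 7 8 9 10 11 12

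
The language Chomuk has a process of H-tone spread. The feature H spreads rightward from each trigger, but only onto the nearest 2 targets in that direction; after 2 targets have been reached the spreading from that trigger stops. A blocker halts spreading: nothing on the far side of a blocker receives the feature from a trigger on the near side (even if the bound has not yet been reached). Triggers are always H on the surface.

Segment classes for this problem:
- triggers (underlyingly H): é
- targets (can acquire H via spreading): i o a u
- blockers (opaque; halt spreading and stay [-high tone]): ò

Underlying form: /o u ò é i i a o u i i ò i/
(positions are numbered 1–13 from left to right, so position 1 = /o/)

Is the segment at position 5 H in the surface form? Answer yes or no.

yes

From /é/ at 4 rightward: 5 /i/ → H; 6 /i/ → H; bound reached.
Targets with no active source: positions 1 2 7 8 9 10 11 13 stay [-high tone].
H positions on the surface: 4 5 6.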